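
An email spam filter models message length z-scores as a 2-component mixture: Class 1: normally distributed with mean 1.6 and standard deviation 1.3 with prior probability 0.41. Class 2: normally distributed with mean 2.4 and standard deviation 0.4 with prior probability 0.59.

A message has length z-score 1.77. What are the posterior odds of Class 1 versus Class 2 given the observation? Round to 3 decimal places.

0.733

Posterior odds = (π_i f_i(x)) / (π_j f_j(x)); the normalising sum cancels.
Normal densities:
  L_1 = 0.304266
  L_2 = 0.288529
Posterior odds = (π_1·L_1) / (π_2·L_2) = (0.41·0.304266) / (0.59·0.288529) = 0.124749 / 0.170232 ≈ 0.733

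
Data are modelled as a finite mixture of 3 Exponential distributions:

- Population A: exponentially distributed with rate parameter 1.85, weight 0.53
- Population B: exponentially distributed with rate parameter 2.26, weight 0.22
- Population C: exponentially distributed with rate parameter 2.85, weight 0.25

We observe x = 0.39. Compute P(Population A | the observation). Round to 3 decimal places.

Posterior ∝ prior × likelihood, so P(k | x) ∝ π_k f_k(x); normalise over all components.
Exponential densities:
  L_A = 0.899142
  L_B = 0.936098
  L_C = 0.937835
Weight by the priors:
  π_A·L_A = 0.53 × 0.899142 = 0.476545
  π_B·L_B = 0.22 × 0.936098 = 0.205942
  π_C·L_C = 0.25 × 0.937835 = 0.234459
Sum: 0.476545 + 0.205942 + 0.234459 = 0.916946
Responsibility of Population A: 0.476545 / 0.916946 ≈ 0.520

0.520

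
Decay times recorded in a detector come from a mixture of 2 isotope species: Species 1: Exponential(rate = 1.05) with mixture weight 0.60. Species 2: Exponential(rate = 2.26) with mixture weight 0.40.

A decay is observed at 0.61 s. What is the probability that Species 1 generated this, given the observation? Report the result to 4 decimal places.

0.5931

P(component k | x) = w_k·f_k(x) / marginal(x), where marginal(x) = Σ_j w_j·f_j(x).
Component likelihoods at x = 0.61 s:
  p_1 = 1.05·e^(−1.05·0.61) = 1.05·e^(−0.6405) = 0.55338
  p_2 = 2.26·e^(−2.26·0.61) = 2.26·e^(−1.3786) = 0.569364
Unnormalised posteriors:
  w_1·p_1 = 0.60 × 0.55338 = 0.332028
  w_2·p_2 = 0.40 × 0.569364 = 0.227746
Normaliser: 0.332028 + 0.227746 = 0.559774
P(Species 1 | the observation) ≈ 0.5931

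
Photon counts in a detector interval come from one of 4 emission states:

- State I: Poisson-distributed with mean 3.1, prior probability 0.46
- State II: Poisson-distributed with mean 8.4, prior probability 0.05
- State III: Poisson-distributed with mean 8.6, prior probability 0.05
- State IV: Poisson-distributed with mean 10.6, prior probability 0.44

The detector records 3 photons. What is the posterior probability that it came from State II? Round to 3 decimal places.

Apply Bayes' rule: the posterior for each component is proportional to its prior times its likelihood at x.
Poisson probabilities:
  p_I = e^(−3.1)·3.1^3/3! = 0.223677
  p_II = e^(−8.4)·8.4^3/3! = 0.0222133
  p_III = e^(−8.6)·8.6^3/3! = 0.0195169
  p_IV = e^(−10.6)·10.6^3/3! = 0.00494589
Multiply by the mixture weights:
  P(Z=I)·p_I = 0.46 × 0.223677 = 0.102891
  P(Z=II)·p_II = 0.05 × 0.0222133 = 0.00111066
  P(Z=III)·p_III = 0.05 × 0.0195169 = 0.000975847
  P(Z=IV)·p_IV = 0.44 × 0.00494589 = 0.00217619
Evidence: 0.102891 + 0.00111066 + 0.000975847 + 0.00217619 = 0.107154
P(State II | x) = 0.00111066 / 0.107154 ≈ 0.010

0.010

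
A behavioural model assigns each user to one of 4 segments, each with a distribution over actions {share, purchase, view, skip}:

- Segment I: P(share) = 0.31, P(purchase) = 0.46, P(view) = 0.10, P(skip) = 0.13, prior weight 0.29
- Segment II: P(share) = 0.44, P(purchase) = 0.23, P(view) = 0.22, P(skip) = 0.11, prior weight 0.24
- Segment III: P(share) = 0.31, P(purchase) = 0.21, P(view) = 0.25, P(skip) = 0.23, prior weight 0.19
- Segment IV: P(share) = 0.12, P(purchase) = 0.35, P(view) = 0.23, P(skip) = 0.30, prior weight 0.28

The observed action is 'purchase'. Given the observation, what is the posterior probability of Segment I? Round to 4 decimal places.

0.4086

Apply Bayes' rule: the posterior for each component is proportional to its prior times its likelihood at x.
Evaluate each component's likelihood at the observed value:
  f_I = P(purchase | comp) = 0.46
  f_II = P(purchase | comp) = 0.23
  f_III = P(purchase | comp) = 0.21
  f_IV = P(purchase | comp) = 0.35
Unnormalised posteriors:
  π_I·f_I = 0.29 × 0.46 = 0.1334
  π_II·f_II = 0.24 × 0.23 = 0.0552
  π_III·f_III = 0.19 × 0.21 = 0.0399
  π_IV·f_IV = 0.28 × 0.35 = 0.098
Sum: 0.1334 + 0.0552 + 0.0399 + 0.098 = 0.3265
P(Segment I | data) ≈ 0.4086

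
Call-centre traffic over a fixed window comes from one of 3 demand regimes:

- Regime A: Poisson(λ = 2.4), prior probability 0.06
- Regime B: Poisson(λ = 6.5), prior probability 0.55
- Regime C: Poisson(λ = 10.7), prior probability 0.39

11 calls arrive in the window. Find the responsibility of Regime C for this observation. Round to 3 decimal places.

0.719

Posterior ∝ prior × likelihood, so P(k | x) ∝ π_k f_k(x); normalise over all components.
Poisson probabilities:
  f_A = e^(−2.4)·2.4^11/11! = 3.45829e-05
  f_B = e^(−6.5)·6.5^11/11! = 0.0329592
  f_C = e^(−10.7)·10.7^11/11! = 0.118882
Prior × likelihood for each component:
  π_A·f_A = 0.06 × 3.45829e-05 = 2.07497e-06
  π_B·f_B = 0.55 × 0.0329592 = 0.0181276
  π_C·f_C = 0.39 × 0.118882 = 0.0463638
Denominator: 2.07497e-06 + 0.0181276 + 0.0463638 = 0.0644935
P(Regime C | the observation) ≈ 0.719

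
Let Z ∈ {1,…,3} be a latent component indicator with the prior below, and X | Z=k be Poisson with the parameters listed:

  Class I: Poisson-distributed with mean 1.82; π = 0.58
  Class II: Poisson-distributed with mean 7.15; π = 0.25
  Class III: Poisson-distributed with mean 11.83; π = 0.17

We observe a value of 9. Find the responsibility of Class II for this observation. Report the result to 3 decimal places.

0.630

Posterior ∝ prior × likelihood, so P(k | x) ∝ π_k f_k(x); normalise over all components.
Evaluate each component's likelihood at the observed value:
  L_I = e^(−1.82)·1.82^9/9! = 9.78281e-05
  L_II = e^(−7.15)·7.15^9/9! = 0.10563
  L_III = e^(−11.83)·11.83^9/9! = 0.0910743
Unnormalised posteriors:
  π_I·L_I = 0.58 × 9.78281e-05 = 5.67403e-05
  π_II·L_II = 0.25 × 0.10563 = 0.0264074
  π_III·L_III = 0.17 × 0.0910743 = 0.0154826
Denominator: 5.67403e-05 + 0.0264074 + 0.0154826 = 0.0419468
P(Class II | x) = 0.0264074 / 0.0419468 ≈ 0.630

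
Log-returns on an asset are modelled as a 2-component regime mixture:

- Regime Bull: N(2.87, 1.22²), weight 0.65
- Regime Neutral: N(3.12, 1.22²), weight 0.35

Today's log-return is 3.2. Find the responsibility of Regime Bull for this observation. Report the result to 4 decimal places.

P(component k | x) = π_k·f_k(x) / marginal(x), where marginal(x) = Σ_j π_j·f_j(x).
Normal densities:
  f_Bull = 0.315255
  f_Neutral = 0.3263
Unnormalised posteriors:
  π_Bull·f_Bull = 0.65 × 0.315255 = 0.204916
  π_Neutral·f_Neutral = 0.35 × 0.3263 = 0.114205
Evidence: 0.204916 + 0.114205 = 0.319121
Responsibility of Regime Bull: 0.204916 / 0.319121 ≈ 0.6421

0.6421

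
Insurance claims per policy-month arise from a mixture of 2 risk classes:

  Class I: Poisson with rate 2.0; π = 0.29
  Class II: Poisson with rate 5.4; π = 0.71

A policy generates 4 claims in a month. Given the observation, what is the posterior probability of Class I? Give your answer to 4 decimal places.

Posterior ∝ prior × likelihood, so P(k | x) ∝ w_k f_k(x); normalise over all components.
Evaluate each component's likelihood at the observed value:
  p_I = e^(−2.0)·2.0^4/4! = 0.0902235
  p_II = e^(−5.4)·5.4^4/4! = 0.16002
Weight by the priors:
  w_I·p_I = 0.29 × 0.0902235 = 0.0261648
  w_II·p_II = 0.71 × 0.16002 = 0.113614
Evidence: 0.0261648 + 0.113614 = 0.139779
Responsibility of Class I: 0.0261648 / 0.139779 ≈ 0.1872

0.1872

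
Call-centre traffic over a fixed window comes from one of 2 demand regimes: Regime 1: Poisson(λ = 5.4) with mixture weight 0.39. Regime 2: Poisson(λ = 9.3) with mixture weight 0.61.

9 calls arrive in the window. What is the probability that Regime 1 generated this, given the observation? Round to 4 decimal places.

By Bayes' theorem, P(k | x) = P(Z=k) f_k(x) / Σ_j P(Z=j) f_j(x).
Component likelihoods at x = 9 calls:
  L_1 = e^(−5.4)·5.4^9/9! = 0.0485949
  L_2 = e^(−9.3)·9.3^9/9! = 0.131113
Multiply by the mixture weights:
  P(Z=1)·L_1 = 0.39 × 0.0485949 = 0.018952
  P(Z=2)·L_2 = 0.61 × 0.131113 = 0.0799788
Sum: 0.018952 + 0.0799788 = 0.0989308
P(Regime 1 | the observation) = 0.018952 / 0.0989308 ≈ 0.1916

0.1916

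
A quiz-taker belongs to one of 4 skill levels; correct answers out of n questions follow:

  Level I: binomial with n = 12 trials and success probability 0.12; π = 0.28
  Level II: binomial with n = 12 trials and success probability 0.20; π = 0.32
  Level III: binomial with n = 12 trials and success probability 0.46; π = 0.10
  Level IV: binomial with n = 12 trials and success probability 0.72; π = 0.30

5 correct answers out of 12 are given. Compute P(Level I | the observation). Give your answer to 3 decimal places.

0.048

P(component k | x) = P(Z=k)·f_k(x) / marginal(x), where marginal(x) = Σ_j P(Z=j)·f_j(x).
Binomial probabilities:
  f_I = C(12,5)·0.12^5·0.88^7 = 792·2.48832e-05·0.408676 = 0.00805397
  f_II = C(12,5)·0.20^5·0.80^7 = 792·0.00032·0.209715 = 0.0531502
  f_III = C(12,5)·0.46^5·0.54^7 = 792·0.0205963·0.0133893 = 0.218409
  f_IV = C(12,5)·0.72^5·0.28^7 = 792·0.193492·0.000134929 = 0.0206773
Unnormalised posteriors:
  P(Z=I)·f_I = 0.28 × 0.00805397 = 0.00225511
  P(Z=II)·f_II = 0.32 × 0.0531502 = 0.0170081
  P(Z=III)·f_III = 0.10 × 0.218409 = 0.0218409
  P(Z=IV)·f_IV = 0.30 × 0.0206773 = 0.00620319
Normaliser: 0.00225511 + 0.0170081 + 0.0218409 + 0.00620319 = 0.0473073
Responsibility of Level I: 0.00225511 / 0.0473073 ≈ 0.048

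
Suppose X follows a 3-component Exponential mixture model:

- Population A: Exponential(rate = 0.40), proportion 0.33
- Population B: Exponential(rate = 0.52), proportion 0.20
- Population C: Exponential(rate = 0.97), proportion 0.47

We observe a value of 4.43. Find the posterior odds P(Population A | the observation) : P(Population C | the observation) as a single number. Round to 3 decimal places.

The posterior odds equal the prior odds times the likelihood ratio: (π_i/π_j)·(f_i(x)/f_j(x)).
Exponential densities:
  p_A = 0.40·e^(−0.40·4.43) = 0.40·e^(−1.7720) = 0.0679971
  p_B = 0.52·e^(−0.52·4.43) = 0.52·e^(−2.3036) = 0.0519473
  p_C = 0.97·e^(−0.97·4.43) = 0.97·e^(−4.2971) = 0.0131997
Odds = (0.33/0.47) × (0.0679971/0.0131997) = 0.702128 × 5.1514 ≈ 3.617

3.617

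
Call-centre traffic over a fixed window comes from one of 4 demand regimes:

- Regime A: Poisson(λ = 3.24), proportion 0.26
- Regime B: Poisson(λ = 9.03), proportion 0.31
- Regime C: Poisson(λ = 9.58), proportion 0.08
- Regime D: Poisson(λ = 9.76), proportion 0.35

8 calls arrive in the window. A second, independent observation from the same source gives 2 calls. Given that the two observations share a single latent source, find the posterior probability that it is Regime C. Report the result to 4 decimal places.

0.0317

The responsibility of component k is π_k f_k(x) divided by Σ_j π_j f_j(x).
Since both observations come from the same component, the likelihood for component k is f_k(x₁)·f_k(x₂).
  f_A = [0.0117957] × [0.205563] = 0.00242477
  f_B = [0.131311] × [0.00488277] = 0.000641163
  f_C = [0.12158] × [0.00317073] = 0.000385498
  f_D = [0.117859] × [0.00274888] = 0.000323981
Weight by the priors:
  π_A·f_A = 0.26 × 0.00242477 = 0.000630441
  π_B·f_B = 0.31 × 0.000641163 = 0.000198761
  π_C·f_C = 0.08 × 0.000385498 = 3.08399e-05
  π_D·f_D = 0.35 × 0.000323981 = 0.000113393
Denominator: 0.000630441 + 0.000198761 + 3.08399e-05 + 0.000113393 = 0.000973435
Responsibility of Regime C: 3.08399e-05 / 0.000973435 ≈ 0.0317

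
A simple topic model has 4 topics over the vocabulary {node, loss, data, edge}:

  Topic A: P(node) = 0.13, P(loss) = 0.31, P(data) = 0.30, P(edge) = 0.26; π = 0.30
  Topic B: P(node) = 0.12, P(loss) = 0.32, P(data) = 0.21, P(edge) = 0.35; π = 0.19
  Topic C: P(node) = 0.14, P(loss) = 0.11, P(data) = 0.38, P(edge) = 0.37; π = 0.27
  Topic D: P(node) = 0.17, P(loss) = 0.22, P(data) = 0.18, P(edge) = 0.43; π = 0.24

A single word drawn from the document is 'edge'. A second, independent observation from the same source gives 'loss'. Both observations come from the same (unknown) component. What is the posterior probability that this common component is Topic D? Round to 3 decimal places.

P(component k | x) = π_k·f_k(x) / marginal(x), where marginal(x) = Σ_j π_j·f_j(x).
Since both observations come from the same component, the likelihood for component k is f_k(x₁)·f_k(x₂).
  L_A = [P(edge | comp) = 0.26] × [0.31] = 0.0806
  L_B = [P(edge | comp) = 0.35] × [0.32] = 0.112
  L_C = [P(edge | comp) = 0.37] × [0.11] = 0.0407
  L_D = [P(edge | comp) = 0.43] × [0.22] = 0.0946
Weight by the priors:
  π_A·L_A = 0.30 × 0.0806 = 0.02418
  π_B·L_B = 0.19 × 0.112 = 0.02128
  π_C·L_C = 0.27 × 0.0407 = 0.010989
  π_D·L_D = 0.24 × 0.0946 = 0.022704
Sum: 0.02418 + 0.02128 + 0.010989 + 0.022704 = 0.079153
P(Topic D | data) ≈ 0.287

0.287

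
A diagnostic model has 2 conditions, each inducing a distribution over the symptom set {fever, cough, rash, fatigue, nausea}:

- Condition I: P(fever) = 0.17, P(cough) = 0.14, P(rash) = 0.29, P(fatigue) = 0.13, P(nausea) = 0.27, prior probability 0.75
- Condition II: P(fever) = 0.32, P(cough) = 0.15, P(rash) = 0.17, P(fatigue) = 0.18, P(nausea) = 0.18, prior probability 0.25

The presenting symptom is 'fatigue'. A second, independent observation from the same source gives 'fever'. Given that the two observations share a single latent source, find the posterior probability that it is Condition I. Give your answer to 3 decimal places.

0.535

Apply Bayes' rule: the posterior for each component is proportional to its prior times its likelihood at x.
Since both observations come from the same component, the likelihood for component k is f_k(x₁)·f_k(x₂).
  p_I = [P(fatigue | comp) = 0.13] × [0.17] = 0.0221
  p_II = [P(fatigue | comp) = 0.18] × [0.32] = 0.0576
Prior × likelihood for each component:
  π_I·p_I = 0.75 × 0.0221 = 0.016575
  π_II·p_II = 0.25 × 0.0576 = 0.0144
Marginal: 0.016575 + 0.0144 = 0.030975
P(Condition I | x) ≈ 0.535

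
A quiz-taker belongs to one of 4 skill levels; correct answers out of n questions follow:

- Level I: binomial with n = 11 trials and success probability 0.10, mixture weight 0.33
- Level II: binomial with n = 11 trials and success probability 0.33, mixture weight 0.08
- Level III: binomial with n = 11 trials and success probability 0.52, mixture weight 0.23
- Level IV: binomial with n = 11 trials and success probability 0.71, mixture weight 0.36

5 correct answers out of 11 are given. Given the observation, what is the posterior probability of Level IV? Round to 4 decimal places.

Apply Bayes' rule: the posterior for each component is proportional to its prior times its likelihood at x.
Component likelihoods at x = 5 correct answers out of 11:
  p_I = 0.00245526
  p_II = 0.163554
  p_III = 0.214836
  p_IV = 0.0495817
Weight by the priors:
  π_I·p_I = 0.33 × 0.00245526 = 0.000810235
  π_II·p_II = 0.08 × 0.163554 = 0.0130843
  π_III·p_III = 0.23 × 0.214836 = 0.0494122
  π_IV·p_IV = 0.36 × 0.0495817 = 0.0178494
Normaliser: 0.000810235 + 0.0130843 + 0.0494122 + 0.0178494 = 0.0811561
P(Level IV | 5 correct answers out of 11) ≈ 0.2199

0.2199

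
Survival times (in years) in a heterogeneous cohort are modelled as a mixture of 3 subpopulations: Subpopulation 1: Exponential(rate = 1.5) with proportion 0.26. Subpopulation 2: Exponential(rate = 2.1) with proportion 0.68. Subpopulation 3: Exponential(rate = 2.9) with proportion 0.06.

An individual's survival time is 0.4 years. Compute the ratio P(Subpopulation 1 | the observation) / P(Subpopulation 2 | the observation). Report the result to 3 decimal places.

0.347

Posterior odds = (π_i f_i(x)) / (π_j f_j(x)); the normalising sum cancels.
Component likelihoods at x = 0.4 years:
  p_1 = 1.5·e^(−1.5·0.4) = 1.5·e^(−0.6000) = 0.823217
  p_2 = 2.1·e^(−2.1·0.4) = 2.1·e^(−0.8400) = 0.906592
  p_3 = 2.9·e^(−2.9·0.4) = 2.9·e^(−1.1600) = 0.90911
Odds = (0.26/0.68) × (0.823217/0.906592) = 0.382353 × 0.908035 ≈ 0.347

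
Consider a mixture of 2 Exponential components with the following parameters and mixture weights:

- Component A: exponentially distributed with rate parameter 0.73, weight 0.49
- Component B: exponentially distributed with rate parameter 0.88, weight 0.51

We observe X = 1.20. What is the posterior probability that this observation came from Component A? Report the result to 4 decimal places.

P(component k | x) = π_k·f_k(x) / marginal(x), where marginal(x) = Σ_j π_j·f_j(x).
Evaluate each component's likelihood at the observed value:
  f_A = 0.73·e^(−0.73·1.20) = 0.73·e^(−0.8760) = 0.304005
  f_B = 0.88·e^(−0.88·1.20) = 0.88·e^(−1.0560) = 0.306103
Multiply by the mixture weights:
  π_A·f_A = 0.49 × 0.304005 = 0.148963
  π_B·f_B = 0.51 × 0.306103 = 0.156113
Normaliser: 0.148963 + 0.156113 = 0.305075
So the posterior for Component A is 0.148963 / 0.305075 ≈ 0.4883.

0.4883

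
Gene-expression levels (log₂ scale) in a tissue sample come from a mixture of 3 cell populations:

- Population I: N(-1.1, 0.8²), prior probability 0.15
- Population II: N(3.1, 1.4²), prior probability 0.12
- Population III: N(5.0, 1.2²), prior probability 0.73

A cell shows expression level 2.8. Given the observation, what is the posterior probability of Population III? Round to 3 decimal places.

The responsibility of component k is P(Z=k) f_k(x) divided by Σ_j P(Z=j) f_j(x).
Component likelihoods at x = 2.8:
  p_I = 3.44493e-06
  p_II = 0.278491
  p_III = 0.061926
Unnormalised posteriors:
  P(Z=I)·p_I = 0.15 × 3.44493e-06 = 5.16739e-07
  P(Z=II)·p_II = 0.12 × 0.278491 = 0.0334189
  P(Z=III)·p_III = 0.73 × 0.061926 = 0.045206
Evidence: 5.16739e-07 + 0.0334189 + 0.045206 = 0.0786254
So the posterior for Population III is 0.045206 / 0.0786254 ≈ 0.575.

0.575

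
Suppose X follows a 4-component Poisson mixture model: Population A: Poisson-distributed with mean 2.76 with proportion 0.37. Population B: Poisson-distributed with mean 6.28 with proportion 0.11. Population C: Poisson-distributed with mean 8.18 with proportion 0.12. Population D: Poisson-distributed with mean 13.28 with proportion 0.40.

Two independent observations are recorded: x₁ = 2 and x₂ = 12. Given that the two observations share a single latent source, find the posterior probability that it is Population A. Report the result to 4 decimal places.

0.0180

P(component k | x) = P(Z=k)·f_k(x) / marginal(x), where marginal(x) = Σ_j P(Z=j)·f_j(x).
Since both observations come from the same component, the likelihood for component k is f_k(x₁)·f_k(x₂).
  L_A = [e^(−2.76)·2.76^2/2! = 0.241066] × [2.58178e-05] = 6.22379e-06
  L_B = [e^(−6.28)·6.28^2/2! = 0.036942] × [0.0147167] = 0.000543662
  L_C = [e^(−8.18)·8.18^2/2! = 0.00937449] × [0.0525018] = 0.000492177
  L_D = [e^(−13.28)·13.28^2/2! = 0.000150638] × [0.107302] = 1.61638e-05
Multiply by the mixture weights:
  P(Z=A)·L_A = 0.37 × 6.22379e-06 = 2.3028e-06
  P(Z=B)·L_B = 0.11 × 0.000543662 = 5.98029e-05
  P(Z=C)·L_C = 0.12 × 0.000492177 = 5.90613e-05
  P(Z=D)·L_D = 0.40 × 1.61638e-05 = 6.46554e-06
Marginal: 2.3028e-06 + 5.98029e-05 + 5.90613e-05 + 6.46554e-06 = 0.000127632
So the posterior for Population A is 2.3028e-06 / 0.000127632 ≈ 0.0180.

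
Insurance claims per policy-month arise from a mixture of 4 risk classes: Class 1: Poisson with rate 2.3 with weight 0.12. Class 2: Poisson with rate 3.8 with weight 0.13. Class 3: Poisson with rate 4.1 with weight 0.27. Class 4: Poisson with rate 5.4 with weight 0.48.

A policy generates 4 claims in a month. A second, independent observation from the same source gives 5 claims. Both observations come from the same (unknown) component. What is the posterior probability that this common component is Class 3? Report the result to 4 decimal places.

P(component k | x) = π_k·f_k(x) / marginal(x), where marginal(x) = Σ_j π_j·f_j(x).
Since both observations come from the same component, the likelihood for component k is f_k(x₁)·f_k(x₂).
  L_1 = [e^(−2.3)·2.3^4/4! = 0.116902] × [0.053775] = 0.00628642
  L_2 = [e^(−3.8)·3.8^4/4! = 0.194359] × [0.147713] = 0.0287092
  L_3 = [e^(−4.1)·4.1^4/4! = 0.195127] × [0.160004] = 0.031221
  L_4 = [e^(−5.4)·5.4^4/4! = 0.16002] × [0.172821] = 0.0276548
Unnormalised posteriors:
  π_1·L_1 = 0.12 × 0.00628642 = 0.00075437
  π_2·L_2 = 0.13 × 0.0287092 = 0.0037322
  π_3·L_3 = 0.27 × 0.031221 = 0.00842968
  π_4·L_4 = 0.48 × 0.0276548 = 0.0132743
Normaliser: 0.00075437 + 0.0037322 + 0.00842968 + 0.0132743 = 0.0261906
Responsibility of Class 3: 0.00842968 / 0.0261906 ≈ 0.3219

0.3219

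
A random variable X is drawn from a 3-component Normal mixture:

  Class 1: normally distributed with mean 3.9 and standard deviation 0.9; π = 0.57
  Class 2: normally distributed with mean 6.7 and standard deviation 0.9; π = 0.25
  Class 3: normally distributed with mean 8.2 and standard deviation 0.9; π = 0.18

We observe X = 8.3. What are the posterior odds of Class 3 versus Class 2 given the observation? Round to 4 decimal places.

3.4749

Only the two components matter; the odds are (w_i f_i(x)) / (w_j f_j(x)).
Evaluate each component's likelihood at the observed value:
  f_1 = (1/(0.9·√(2π)))·exp(−(8.3−3.9)²/(2·0.9²)) = 0.443269·exp(-11.95062) = 2.86141e-06
  f_2 = (1/(0.9·√(2π)))·exp(−(8.3−6.7)²/(2·0.9²)) = 0.443269·exp(-1.58025) = 0.0912799
  f_3 = (1/(0.9·√(2π)))·exp(−(8.3−8.2)²/(2·0.9²)) = 0.443269·exp(-0.00617) = 0.440541
0.0792975 / 0.02282 ≈ 3.4749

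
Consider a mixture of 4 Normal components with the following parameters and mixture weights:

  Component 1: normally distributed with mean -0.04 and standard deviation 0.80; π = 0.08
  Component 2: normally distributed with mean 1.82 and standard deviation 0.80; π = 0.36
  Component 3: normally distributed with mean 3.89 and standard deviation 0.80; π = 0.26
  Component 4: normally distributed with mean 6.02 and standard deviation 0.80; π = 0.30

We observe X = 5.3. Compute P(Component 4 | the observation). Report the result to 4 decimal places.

0.7843

P(component k | x) = π_k·f_k(x) / marginal(x), where marginal(x) = Σ_j π_j·f_j(x).
Evaluate each component's likelihood at the observed value:
  p_1 = (1/(0.80·√(2π)))·exp(−(5.3−-0.04)²/(2·0.80²)) = 0.498678·exp(-22.27781) = 1.05363e-10
  p_2 = (1/(0.80·√(2π)))·exp(−(5.3−1.82)²/(2·0.80²)) = 0.498678·exp(-9.46125) = 3.88018e-05
  p_3 = (1/(0.80·√(2π)))·exp(−(5.3−3.89)²/(2·0.80²)) = 0.498678·exp(-1.55320) = 0.105505
  p_4 = (1/(0.80·√(2π)))·exp(−(5.3−6.02)²/(2·0.80²)) = 0.498678·exp(-0.40500) = 0.332607
Weight by the priors:
  π_1·p_1 = 0.08 × 1.05363e-10 = 8.42906e-12
  π_2·p_2 = 0.36 × 3.88018e-05 = 1.39686e-05
  π_3·p_3 = 0.26 × 0.105505 = 0.0274313
  π_4·p_4 = 0.30 × 0.332607 = 0.099782
Marginal: 8.42906e-12 + 1.39686e-05 + 0.0274313 + 0.099782 = 0.127227
P(Component 4 | the observation) ≈ 0.7843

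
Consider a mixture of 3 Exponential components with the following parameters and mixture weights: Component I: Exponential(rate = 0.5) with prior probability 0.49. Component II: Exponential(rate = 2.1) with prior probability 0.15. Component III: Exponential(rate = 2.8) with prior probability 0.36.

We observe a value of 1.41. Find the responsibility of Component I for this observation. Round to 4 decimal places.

0.7720

P(component k | x) = w_k·f_k(x) / marginal(x), where marginal(x) = Σ_j w_j·f_j(x).
Evaluate each component's likelihood at the observed value:
  p_I = 0.5·e^(−0.5·1.41) = 0.5·e^(−0.7050) = 0.247054
  p_II = 2.1·e^(−2.1·1.41) = 2.1·e^(−2.9610) = 0.108711
  p_III = 2.8·e^(−2.8·1.41) = 2.8·e^(−3.9480) = 0.0540211
Multiply by the mixture weights:
  w_I·p_I = 0.49 × 0.247054 = 0.121057
  w_II·p_II = 0.15 × 0.108711 = 0.0163066
  w_III·p_III = 0.36 × 0.0540211 = 0.0194476
Evidence: 0.121057 + 0.0163066 + 0.0194476 = 0.156811
P(Component I | the observation) ≈ 0.7720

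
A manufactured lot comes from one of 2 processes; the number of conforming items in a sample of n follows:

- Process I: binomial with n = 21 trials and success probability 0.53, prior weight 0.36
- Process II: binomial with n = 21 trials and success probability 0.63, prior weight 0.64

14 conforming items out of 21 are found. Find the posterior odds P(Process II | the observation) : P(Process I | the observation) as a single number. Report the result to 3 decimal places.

3.746

Since P(k|x) ∝ P(Z=k) f_k(x), the posterior odds are P(Z=i) f_i(x) / (P(Z=j) f_j(x)).
Binomial probabilities:
  p_I = 0.0812928
  p_II = 0.171271
Odds = (0.64/0.36) × (0.171271/0.0812928) = 1.77778 × 2.10684 ≈ 3.746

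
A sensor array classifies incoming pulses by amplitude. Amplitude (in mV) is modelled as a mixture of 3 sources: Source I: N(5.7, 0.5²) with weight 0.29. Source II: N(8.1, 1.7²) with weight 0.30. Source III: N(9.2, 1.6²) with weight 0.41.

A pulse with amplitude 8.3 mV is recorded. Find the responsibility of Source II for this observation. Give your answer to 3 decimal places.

Posterior ∝ prior × likelihood, so P(k | x) ∝ P(Z=k) f_k(x); normalise over all components.
Normal densities:
  L_I = (1/(0.5·√(2π)))·exp(−(8.3−5.7)²/(2·0.5²)) = 0.797885·exp(-13.52000) = 1.07221e-06
  L_II = (1/(1.7·√(2π)))·exp(−(8.3−8.1)²/(2·1.7²)) = 0.234672·exp(-0.00692) = 0.233054
  L_III = (1/(1.6·√(2π)))·exp(−(8.3−9.2)²/(2·1.6²)) = 0.249339·exp(-0.15820) = 0.212855
Prior × likelihood for each component:
  P(Z=I)·L_I = 0.29 × 1.07221e-06 = 3.1094e-07
  P(Z=II)·L_II = 0.30 × 0.233054 = 0.0699161
  P(Z=III)·L_III = 0.41 × 0.212855 = 0.0872704
Denominator: 3.1094e-07 + 0.0699161 + 0.0872704 = 0.157187
So the posterior for Source II is 0.0699161 / 0.157187 ≈ 0.445.

0.445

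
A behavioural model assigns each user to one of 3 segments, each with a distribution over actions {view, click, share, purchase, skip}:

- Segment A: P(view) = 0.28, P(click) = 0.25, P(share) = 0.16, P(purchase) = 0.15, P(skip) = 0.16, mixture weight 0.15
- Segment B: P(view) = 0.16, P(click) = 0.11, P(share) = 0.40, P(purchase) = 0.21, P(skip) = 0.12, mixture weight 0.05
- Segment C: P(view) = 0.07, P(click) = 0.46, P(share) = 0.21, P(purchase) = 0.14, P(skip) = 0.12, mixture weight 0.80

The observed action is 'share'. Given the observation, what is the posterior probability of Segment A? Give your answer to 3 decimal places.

Apply Bayes' rule: the posterior for each component is proportional to its prior times its likelihood at x.
Component likelihoods at x = 'share':
  f_A = P(share | comp) = 0.16
  f_B = P(share | comp) = 0.40
  f_C = P(share | comp) = 0.21
Multiply by the mixture weights:
  w_A·f_A = 0.15 × 0.16 = 0.024
  w_B·f_B = 0.05 × 0.4 = 0.02
  w_C·f_C = 0.80 × 0.21 = 0.168
Evidence: 0.024 + 0.02 + 0.168 = 0.212
P(Segment A | data) ≈ 0.113

0.113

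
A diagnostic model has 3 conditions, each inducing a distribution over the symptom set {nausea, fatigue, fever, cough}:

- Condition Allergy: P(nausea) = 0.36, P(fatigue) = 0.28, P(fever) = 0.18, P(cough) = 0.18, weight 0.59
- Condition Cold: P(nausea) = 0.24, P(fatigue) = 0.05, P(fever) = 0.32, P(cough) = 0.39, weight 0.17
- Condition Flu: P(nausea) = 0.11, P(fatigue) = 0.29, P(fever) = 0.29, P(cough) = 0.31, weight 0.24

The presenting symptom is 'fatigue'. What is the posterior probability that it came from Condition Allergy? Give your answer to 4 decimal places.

0.6790

Apply Bayes' rule: the posterior for each component is proportional to its prior times its likelihood at x.
Evaluate each component's likelihood at the observed value:
  p_Allergy = 0.28
  p_Cold = 0.05
  p_Flu = 0.29
Weight by the priors:
  w_Allergy·p_Allergy = 0.59 × 0.28 = 0.1652
  w_Cold·p_Cold = 0.17 × 0.05 = 0.0085
  w_Flu·p_Flu = 0.24 × 0.29 = 0.0696
Evidence: 0.1652 + 0.0085 + 0.0696 = 0.2433
P(Condition Allergy | 'fatigue') = 0.1652 / 0.2433 ≈ 0.6790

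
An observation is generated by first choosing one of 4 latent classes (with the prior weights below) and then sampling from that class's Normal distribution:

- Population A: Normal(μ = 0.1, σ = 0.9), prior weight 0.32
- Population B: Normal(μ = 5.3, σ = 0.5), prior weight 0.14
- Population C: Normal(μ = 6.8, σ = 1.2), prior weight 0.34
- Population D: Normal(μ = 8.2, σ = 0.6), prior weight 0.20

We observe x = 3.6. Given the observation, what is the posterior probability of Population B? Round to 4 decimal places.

By Bayes' theorem, P(k | x) = π_k f_k(x) / Σ_j π_j f_j(x).
Component likelihoods at x = 3.6:
  p_A = 0.000230489
  p_B = 0.00246444
  p_C = 0.00949666
  p_D = 1.14637e-13
Unnormalised posteriors:
  π_A·p_A = 0.32 × 0.000230489 = 7.37566e-05
  π_B·p_B = 0.14 × 0.00246444 = 0.000345021
  π_C·p_C = 0.34 × 0.00949666 = 0.00322886
  π_D·p_D = 0.20 × 1.14637e-13 = 2.29275e-14
Sum: 7.37566e-05 + 0.000345021 + 0.00322886 + 2.29275e-14 = 0.00364764
P(Population B | 3.6) ≈ 0.0946

0.0946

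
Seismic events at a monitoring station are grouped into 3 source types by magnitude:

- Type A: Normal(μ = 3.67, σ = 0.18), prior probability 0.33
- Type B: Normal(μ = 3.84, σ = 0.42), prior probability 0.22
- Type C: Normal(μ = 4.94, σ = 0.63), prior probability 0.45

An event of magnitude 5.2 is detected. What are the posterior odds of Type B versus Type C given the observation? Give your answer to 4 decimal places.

Since P(k|x) ∝ π_k f_k(x), the posterior odds are π_i f_i(x) / (π_j f_j(x)).
Normal densities:
  L_A = (1/(0.18·√(2π)))·exp(−(5.2−3.67)²/(2·0.18²)) = 2.216346·exp(-36.12500) = 4.5368e-16
  L_B = (1/(0.42·√(2π)))·exp(−(5.2−3.84)²/(2·0.42²)) = 0.949863·exp(-5.24263) = 0.00502129
  L_C = (1/(0.63·√(2π)))·exp(−(5.2−4.94)²/(2·0.63²)) = 0.633242·exp(-0.08516) = 0.581547
0.00110468 / 0.261696 ≈ 0.0042

0.0042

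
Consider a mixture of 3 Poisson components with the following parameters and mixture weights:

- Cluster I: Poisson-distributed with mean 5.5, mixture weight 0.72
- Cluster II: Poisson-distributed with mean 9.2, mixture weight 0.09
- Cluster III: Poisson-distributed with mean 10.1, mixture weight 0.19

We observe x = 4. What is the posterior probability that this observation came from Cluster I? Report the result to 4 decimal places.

By Bayes' theorem, P(k | x) = π_k f_k(x) / Σ_j π_j f_j(x).
Component likelihoods at x = 4:
  p_I = 0.155819
  p_II = 0.03016
  p_III = 0.0178115
Weight by the priors:
  π_I·p_I = 0.72 × 0.155819 = 0.11219
  π_II·p_II = 0.09 × 0.03016 = 0.0027144
  π_III·p_III = 0.19 × 0.0178115 = 0.00338418
Denominator: 0.11219 + 0.0027144 + 0.00338418 = 0.118288
P(Cluster I | the observation) ≈ 0.9484

0.9484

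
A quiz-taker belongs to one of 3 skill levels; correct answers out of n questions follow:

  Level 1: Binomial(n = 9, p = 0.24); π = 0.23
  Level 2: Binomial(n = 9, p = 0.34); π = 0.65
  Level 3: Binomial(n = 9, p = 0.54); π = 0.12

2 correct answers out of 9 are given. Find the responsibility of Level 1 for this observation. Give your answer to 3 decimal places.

0.313

The responsibility of component k is P(Z=k) f_k(x) divided by Σ_j P(Z=j) f_j(x).
Evaluate each component's likelihood at the observed value:
  f_1 = C(9,2)·0.24^2·0.76^7 = 36·0.0576·0.146452 = 0.303683
  f_2 = C(9,2)·0.34^2·0.66^7 = 36·0.1156·0.0545516 = 0.227022
  f_3 = C(9,2)·0.54^2·0.46^7 = 36·0.2916·0.00435818 = 0.0457504
Weight by the priors:
  P(Z=1)·f_1 = 0.23 × 0.303683 = 0.069847
  P(Z=2)·f_2 = 0.65 × 0.227022 = 0.147564
  P(Z=3)·f_3 = 0.12 × 0.0457504 = 0.00549005
Normaliser: 0.069847 + 0.147564 + 0.00549005 = 0.222901
Responsibility of Level 1: 0.069847 / 0.222901 ≈ 0.313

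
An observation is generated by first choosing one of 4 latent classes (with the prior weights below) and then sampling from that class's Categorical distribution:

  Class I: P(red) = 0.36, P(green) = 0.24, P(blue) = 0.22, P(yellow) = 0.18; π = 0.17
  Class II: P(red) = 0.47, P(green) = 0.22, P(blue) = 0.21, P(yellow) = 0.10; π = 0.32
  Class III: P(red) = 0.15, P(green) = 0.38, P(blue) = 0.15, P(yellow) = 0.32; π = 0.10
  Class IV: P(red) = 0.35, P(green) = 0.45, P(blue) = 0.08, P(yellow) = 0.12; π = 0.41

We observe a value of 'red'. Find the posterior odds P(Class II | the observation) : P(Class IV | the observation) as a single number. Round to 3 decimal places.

Since P(k|x) ∝ w_k f_k(x), the posterior odds are w_i f_i(x) / (w_j f_j(x)).
Categorical probabilities:
  L_I = P(red | comp) = 0.36
  L_II = P(red | comp) = 0.47
  L_III = P(red | comp) = 0.15
  L_IV = P(red | comp) = 0.35
Odds = (0.32/0.41) × (0.47/0.35) = 0.780488 × 1.34286 ≈ 1.048

1.048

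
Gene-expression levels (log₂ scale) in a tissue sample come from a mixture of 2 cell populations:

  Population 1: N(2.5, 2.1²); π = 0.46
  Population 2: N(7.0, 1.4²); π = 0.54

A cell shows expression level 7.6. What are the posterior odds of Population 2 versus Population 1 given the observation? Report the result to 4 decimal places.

30.6597

The posterior odds equal the prior odds times the likelihood ratio: (P(Z=i)/P(Z=j))·(f_i(x)/f_j(x)).
Evaluate each component's likelihood at the observed value:
  f_1 = 0.00995326
  f_2 = 0.259955
0.140376 / 0.0045785 ≈ 30.6597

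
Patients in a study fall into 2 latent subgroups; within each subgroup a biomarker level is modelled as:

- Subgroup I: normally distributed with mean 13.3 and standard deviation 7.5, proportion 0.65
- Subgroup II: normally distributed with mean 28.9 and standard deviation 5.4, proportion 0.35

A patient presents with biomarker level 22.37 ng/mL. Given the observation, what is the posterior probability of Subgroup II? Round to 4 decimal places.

0.4279

By Bayes' theorem, P(k | x) = π_k f_k(x) / Σ_j π_j f_j(x).
Component likelihoods at x = 22.37 ng/mL:
  p_I = 0.025602
  p_II = 0.0355615
Weight by the priors:
  π_I·p_I = 0.65 × 0.025602 = 0.0166413
  π_II·p_II = 0.35 × 0.0355615 = 0.0124465
Normaliser: 0.0166413 + 0.0124465 = 0.0290878
P(Subgroup II | 22.37 ng/mL) = 0.0124465 / 0.0290878 ≈ 0.4279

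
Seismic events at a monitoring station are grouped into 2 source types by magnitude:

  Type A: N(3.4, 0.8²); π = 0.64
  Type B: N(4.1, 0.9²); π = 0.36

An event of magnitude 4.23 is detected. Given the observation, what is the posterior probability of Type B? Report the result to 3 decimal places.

The responsibility of component k is w_k f_k(x) divided by Σ_j w_j f_j(x).
Evaluate each component's likelihood at the observed value:
  L_A = 0.291126
  L_B = 0.438669
Weight by the priors:
  w_A·L_A = 0.64 × 0.291126 = 0.186321
  w_B·L_B = 0.36 × 0.438669 = 0.157921
Sum: 0.186321 + 0.157921 = 0.344242
P(Type B | x) = 0.157921 / 0.344242 ≈ 0.459

0.459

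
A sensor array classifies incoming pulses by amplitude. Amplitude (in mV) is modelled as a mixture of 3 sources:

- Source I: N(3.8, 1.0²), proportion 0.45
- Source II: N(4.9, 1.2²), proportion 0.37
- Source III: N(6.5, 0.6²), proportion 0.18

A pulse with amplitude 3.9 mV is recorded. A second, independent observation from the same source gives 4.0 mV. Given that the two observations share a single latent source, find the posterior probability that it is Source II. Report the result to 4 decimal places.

By Bayes' theorem, P(k | x) = P(Z=k) f_k(x) / Σ_j P(Z=j) f_j(x).
Since both observations come from the same component, the likelihood for component k is f_k(x₁)·f_k(x₂).
  f_I = [(1/(1.0·√(2π)))·exp(−(3.9−3.8)²/(2·1.0²)) = 0.398942·exp(-0.00500) = 0.396953] × [0.391043] = 0.155225
  f_II = [(1/(1.2·√(2π)))·exp(−(3.9−4.9)²/(2·1.2²)) = 0.332452·exp(-0.34722) = 0.234927] × [0.250948] = 0.0589543
  f_III = [(1/(0.6·√(2π)))·exp(−(3.9−6.5)²/(2·0.6²)) = 0.664904·exp(-9.38889) = 5.56181e-05] × [0.000112938] = 6.28142e-09
Prior × likelihood for each component:
  P(Z=I)·f_I = 0.45 × 0.155225 = 0.0698514
  P(Z=II)·f_II = 0.37 × 0.0589543 = 0.0218131
  P(Z=III)·f_III = 0.18 × 6.28142e-09 = 1.13066e-09
Sum: 0.0698514 + 0.0218131 + 1.13066e-09 = 0.0916645
So the posterior for Source II is 0.0218131 / 0.0916645 ≈ 0.2380.

0.2380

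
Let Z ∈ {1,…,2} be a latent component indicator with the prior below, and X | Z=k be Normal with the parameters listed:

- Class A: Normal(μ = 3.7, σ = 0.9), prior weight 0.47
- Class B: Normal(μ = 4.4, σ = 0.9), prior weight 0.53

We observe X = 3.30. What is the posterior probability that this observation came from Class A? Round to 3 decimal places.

Apply Bayes' rule: the posterior for each component is proportional to its prior times its likelihood at x.
Evaluate each component's likelihood at the observed value:
  p_A = (1/(0.9·√(2π)))·exp(−(3.30−3.7)²/(2·0.9²)) = 0.443269·exp(-0.09877) = 0.401582
  p_B = (1/(0.9·√(2π)))·exp(−(3.30−4.4)²/(2·0.9²)) = 0.443269·exp(-0.74691) = 0.210033
Unnormalised posteriors:
  π_A·p_A = 0.47 × 0.401582 = 0.188744
  π_B·p_B = 0.53 × 0.210033 = 0.111317
Evidence: 0.188744 + 0.111317 = 0.300061
Responsibility of Class A: 0.188744 / 0.300061 ≈ 0.629

0.629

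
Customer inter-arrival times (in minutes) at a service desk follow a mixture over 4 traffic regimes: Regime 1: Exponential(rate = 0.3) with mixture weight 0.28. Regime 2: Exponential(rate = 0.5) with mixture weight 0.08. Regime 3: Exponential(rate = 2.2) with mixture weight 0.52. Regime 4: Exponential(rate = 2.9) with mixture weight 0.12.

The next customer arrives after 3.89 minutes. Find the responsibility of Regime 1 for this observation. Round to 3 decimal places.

The responsibility of component k is π_k f_k(x) divided by Σ_j π_j f_j(x).
Component likelihoods at x = 3.89 minutes:
  L_1 = 0.0933898
  L_2 = 0.0714936
  L_3 = 0.000422406
  L_4 = 3.65697e-05
Weight by the priors:
  π_1·L_1 = 0.28 × 0.0933898 = 0.0261492
  π_2·L_2 = 0.08 × 0.0714936 = 0.00571949
  π_3·L_3 = 0.52 × 0.000422406 = 0.000219651
  π_4·L_4 = 0.12 × 3.65697e-05 = 4.38837e-06
Normaliser: 0.0261492 + 0.00571949 + 0.000219651 + 4.38837e-06 = 0.0320927
P(Regime 1 | data) ≈ 0.815

0.815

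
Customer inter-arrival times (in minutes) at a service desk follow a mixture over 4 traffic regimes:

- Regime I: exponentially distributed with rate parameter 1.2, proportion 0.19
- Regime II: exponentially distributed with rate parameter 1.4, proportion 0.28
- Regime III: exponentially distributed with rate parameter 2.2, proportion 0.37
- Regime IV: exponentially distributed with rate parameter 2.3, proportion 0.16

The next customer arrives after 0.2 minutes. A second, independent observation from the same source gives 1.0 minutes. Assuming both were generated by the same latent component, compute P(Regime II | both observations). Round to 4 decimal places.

0.2935

Apply Bayes' rule: the posterior for each component is proportional to its prior times its likelihood at x.
Since both observations come from the same component, the likelihood for component k is f_k(x₁)·f_k(x₂).
  p_I = [1.2·e^(−1.2·0.2) = 1.2·e^(−0.2400) = 0.943953] × [0.361433] = 0.341176
  p_II = [1.4·e^(−1.4·0.2) = 1.4·e^(−0.2800) = 1.0581] × [0.345236] = 0.365293
  p_III = [2.2·e^(−2.2·0.2) = 2.2·e^(−0.4400) = 1.41688] × [0.243767] = 0.345389
  p_IV = [2.3·e^(−2.3·0.2) = 2.3·e^(−0.4600) = 1.45195] × [0.230595] = 0.334813
Unnormalised posteriors:
  w_I·p_I = 0.19 × 0.341176 = 0.0648234
  w_II·p_II = 0.28 × 0.365293 = 0.102282
  w_III·p_III = 0.37 × 0.345389 = 0.127794
  w_IV·p_IV = 0.16 × 0.334813 = 0.0535702
Normaliser: 0.0648234 + 0.102282 + 0.127794 + 0.0535702 = 0.348469
P(Regime II | x) ≈ 0.2935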